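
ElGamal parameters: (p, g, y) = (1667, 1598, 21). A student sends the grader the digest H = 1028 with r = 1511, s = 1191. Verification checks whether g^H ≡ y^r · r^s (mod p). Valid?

yes

Left side g^H mod p:
1598^1028 mod 1667 = 1243
Right side y^r · r^s mod p:
21^1511 mod 1667 = 1205
1511^1191 mod 1667 = 37
1205·37 = 44585 ≡ 1243 (mod 1667)
1243 ≡ 1243 (mod 1667), so the signature is genuine.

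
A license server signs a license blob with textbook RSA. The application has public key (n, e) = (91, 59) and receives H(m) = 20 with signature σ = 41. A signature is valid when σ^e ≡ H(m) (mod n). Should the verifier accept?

accept

σ^2 ≡ 41^2 = 1681 ≡ 43
σ^4 ≡ 43^2 = 1849 ≡ 29
σ^8 ≡ 29^2 = 841 ≡ 22
σ^16 ≡ 22^2 = 484 ≡ 29
σ^32 ≡ 29^2 = 841 ≡ 22
59 = 32 + 16 + 8 + 2 + 1, so σ^59 ≡ 22·29·22·43·41 ≡ 20 (mod 91)
σ^59 mod 91 = 20 matches H(m).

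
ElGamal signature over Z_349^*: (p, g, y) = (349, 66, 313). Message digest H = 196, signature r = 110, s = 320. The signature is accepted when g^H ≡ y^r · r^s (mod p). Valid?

yes

Left side g^H mod p:
66^2 = 4356 ≡ 168
66^4 ≡ 168^2 = 28224 ≡ 304
66^8 ≡ 304^2 = 92416 ≡ 280
66^16 ≡ 280^2 = 78400 ≡ 224
66^32 ≡ 224^2 = 50176 ≡ 269
66^64 ≡ 269^2 = 72361 ≡ 118
66^128 ≡ 118^2 = 13924 ≡ 313
196 = 128 + 64 + 4, so 66^196 ≡ 313·118·304 ≡ 257 (mod 349)
Right side y^r · r^s mod p:
313^2 = 97969 ≡ 249
313^4 ≡ 249^2 = 62001 ≡ 228
313^8 ≡ 228^2 = 51984 ≡ 332
313^16 ≡ 332^2 = 110224 ≡ 289
313^32 ≡ 289^2 = 83521 ≡ 110
313^64 ≡ 110^2 = 12100 ≡ 234
110 = 64 + 32 + 8 + 4 + 2, so 313^110 ≡ 234·110·332·228·249 ≡ 88 (mod 349)
110^2 = 12100 ≡ 234
110^4 ≡ 234^2 = 54756 ≡ 312
110^8 ≡ 312^2 = 97344 ≡ 322
110^16 ≡ 322^2 = 103684 ≡ 31
110^32 ≡ 31^2 = 961 ≡ 263
110^64 ≡ 263^2 = 69169 ≡ 67
110^128 ≡ 67^2 = 4489 ≡ 301
110^256 ≡ 301^2 = 90601 ≡ 210
320 = 256 + 64, so 110^320 ≡ 210·67 ≡ 110 (mod 349)
88·110 = 9680 ≡ 257 (mod 349)
257 ≡ 257 (mod 349), so the signature is genuine.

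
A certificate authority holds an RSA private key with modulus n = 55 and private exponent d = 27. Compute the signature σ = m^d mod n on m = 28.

52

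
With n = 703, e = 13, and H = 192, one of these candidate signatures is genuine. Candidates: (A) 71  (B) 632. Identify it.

Candidate A: 71^13 mod 703 = 192
  → matches H = 192
Candidate B: 632^13 mod 703 = 511

A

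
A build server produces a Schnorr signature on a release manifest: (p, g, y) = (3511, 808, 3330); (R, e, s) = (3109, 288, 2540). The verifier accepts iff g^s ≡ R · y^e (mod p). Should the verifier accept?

g^s mod p:
808^2 = 652864 ≡ 3329
808^4 ≡ 3329^2 = 11082241 ≡ 1525
808^8 ≡ 1525^2 = 2325625 ≡ 1343
808^16 ≡ 1343^2 = 1803649 ≡ 2506
808^32 ≡ 2506^2 = 6280036 ≡ 2368
808^64 ≡ 2368^2 = 5607424 ≡ 357
808^128 ≡ 357^2 = 127449 ≡ 1053
808^256 ≡ 1053^2 = 1108809 ≡ 2844
808^512 ≡ 2844^2 = 8088336 ≡ 2503
808^1024 ≡ 2503^2 = 6265009 ≡ 1385
808^2048 ≡ 1385^2 = 1918225 ≡ 1219
2540 = 2048 + 256 + 128 + 64 + 32 + 8 + 4, so 808^2540 ≡ 1219·2844·1053·357·2368·1343·1525 ≡ 1169 (mod 3511)
R · y^e mod p:
3330^2 = 11088900 ≡ 1162
3330^4 ≡ 1162^2 = 1350244 ≡ 2020
3330^8 ≡ 2020^2 = 4080400 ≡ 618
3330^16 ≡ 618^2 = 381924 ≡ 2736
3330^32 ≡ 2736^2 = 7485696 ≡ 244
3330^64 ≡ 244^2 = 59536 ≡ 3360
3330^128 ≡ 3360^2 = 11289600 ≡ 1735
3330^256 ≡ 1735^2 = 3010225 ≡ 1298
288 = 256 + 32, so 3330^288 ≡ 1298·244 ≡ 722 (mod 3511)
3109·722 = 2244698 ≡ 1169 (mod 3511)
1169 ≡ 1169 (mod 3511); signature holds.

accept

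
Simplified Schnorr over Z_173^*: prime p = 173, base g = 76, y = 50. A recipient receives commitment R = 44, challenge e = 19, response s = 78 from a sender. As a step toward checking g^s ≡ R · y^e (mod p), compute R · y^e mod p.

50^2 = 2500 ≡ 78
50^4 ≡ 78^2 = 6084 ≡ 29
50^8 ≡ 29^2 = 841 ≡ 149
50^16 ≡ 149^2 = 22201 ≡ 57
19 = 16 + 2 + 1, so 50^19 ≡ 57·78·50 ≡ 168 (mod 173)
R · y^e ≡ 44·168 = 7392 ≡ 126 (mod 173)

126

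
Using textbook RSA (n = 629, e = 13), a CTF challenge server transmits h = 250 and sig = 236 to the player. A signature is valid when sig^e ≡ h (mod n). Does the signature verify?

does not verify

Squares mod 629: sig^1≡236, sig^2≡344, sig^4≡84, sig^8≡137
13 = 8 + 4 + 1, so sig^13 ≡ 137·84·236 ≡ 495 (mod 629)
495 ≠ 250, so verification fails.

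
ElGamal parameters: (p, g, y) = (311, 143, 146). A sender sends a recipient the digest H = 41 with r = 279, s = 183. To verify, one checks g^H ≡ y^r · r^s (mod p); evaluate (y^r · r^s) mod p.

146^279 mod 311 = 1
279^183 mod 311 = 11
y^r · r^s ≡ 1·11 = 11 ≡ 11 (mod 311)

11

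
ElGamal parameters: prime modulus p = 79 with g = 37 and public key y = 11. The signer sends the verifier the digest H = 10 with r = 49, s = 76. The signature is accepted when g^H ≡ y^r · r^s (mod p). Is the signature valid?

Left side g^H mod p:
Squares mod 79: 37^1≡37, 37^2≡26, 37^4≡44, 37^8≡40
10 = 8 + 2, so 37^10 ≡ 40·26 ≡ 13 (mod 79)
Right side y^r · r^s mod p:
Squares mod 79: 11^1≡11, 11^2≡42, 11^4≡26, 11^8≡44, 11^16≡40, 11^32≡20
49 = 32 + 16 + 1, so 11^49 ≡ 20·40·11 ≡ 31 (mod 79)
Squares mod 79: 49^1≡49, 49^2≡31, 49^4≡13, 49^8≡11, 49^16≡42, 49^32≡26, 49^64≡44
76 = 64 + 8 + 4, so 49^76 ≡ 44·11·13 ≡ 51 (mod 79)
31·51 = 1581 ≡ 1 (mod 79)
13 ≠ 1, so verification fails.

invalid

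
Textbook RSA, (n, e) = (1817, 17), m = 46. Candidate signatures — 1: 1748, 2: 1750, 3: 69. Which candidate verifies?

Candidate 1: Squares mod 1817: 1748^1≡1748, 1748^2≡1127, 1748^4≡46, 1748^8≡299, 1748^16≡368; 17 = 16 + 1, so 1748^17 ≡ 368·1748 ≡ 46 (mod 1817)
  → matches m = 46
Candidate 2: Squares mod 1817: 1750^1≡1750, 1750^2≡855, 1750^4≡591, 1750^8≡417, 1750^16≡1274; 17 = 16 + 1, so 1750^17 ≡ 1274·1750 ≡ 41 (mod 1817)
Candidate 3: Squares mod 1817: 69^1≡69, 69^2≡1127, 69^4≡46, 69^8≡299, 69^16≡368; 17 = 16 + 1, so 69^17 ≡ 368·69 ≡ 1771 (mod 1817)

1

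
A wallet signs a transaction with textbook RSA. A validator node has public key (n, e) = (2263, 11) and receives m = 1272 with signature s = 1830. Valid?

s^2 ≡ 1830^2 = 3348900 ≡ 1923
s^4 ≡ 1923^2 = 3697929 ≡ 187
s^8 ≡ 187^2 = 34969 ≡ 1024
11 = 8 + 2 + 1, so s^11 ≡ 1024·1923·1830 ≡ 1272 (mod 2263)
s^11 mod 2263 = 1272 matches m.

yes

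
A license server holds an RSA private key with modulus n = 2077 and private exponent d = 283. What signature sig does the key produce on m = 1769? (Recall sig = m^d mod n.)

1465

m^2 ≡ 1769^2 = 3129361 ≡ 1399
m^4 ≡ 1399^2 = 1957201 ≡ 667
m^8 ≡ 667^2 = 444889 ≡ 411
m^16 ≡ 411^2 = 168921 ≡ 684
m^32 ≡ 684^2 = 467856 ≡ 531
m^64 ≡ 531^2 = 281961 ≡ 1566
m^128 ≡ 1566^2 = 2452356 ≡ 1496
m^256 ≡ 1496^2 = 2238016 ≡ 1087
283 = 256 + 16 + 8 + 2 + 1, so m^283 ≡ 1087·684·411·1399·1769 ≡ 1465 (mod 2077)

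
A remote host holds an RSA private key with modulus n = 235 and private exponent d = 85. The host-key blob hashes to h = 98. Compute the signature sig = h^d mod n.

h^2 ≡ 98^2 = 9604 ≡ 204
h^4 ≡ 204^2 = 41616 ≡ 21
h^8 ≡ 21^2 = 441 ≡ 206
h^16 ≡ 206^2 = 42436 ≡ 136
h^32 ≡ 136^2 = 18496 ≡ 166
h^64 ≡ 166^2 = 27556 ≡ 61
85 = 64 + 16 + 4 + 1, so h^85 ≡ 61·136·21·98 ≡ 183 (mod 235)

183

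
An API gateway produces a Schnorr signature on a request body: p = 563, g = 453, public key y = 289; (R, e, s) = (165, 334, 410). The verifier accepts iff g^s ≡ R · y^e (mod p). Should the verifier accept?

g^s mod p:
453^2 = 205209 ≡ 277
453^4 ≡ 277^2 = 76729 ≡ 161
453^8 ≡ 161^2 = 25921 ≡ 23
453^16 ≡ 23^2 = 529
453^32 ≡ 529^2 = 279841 ≡ 30
453^64 ≡ 30^2 = 900 ≡ 337
453^128 ≡ 337^2 = 113569 ≡ 406
453^256 ≡ 406^2 = 164836 ≡ 440
410 = 256 + 128 + 16 + 8 + 2, so 453^410 ≡ 440·406·529·23·277 ≡ 183 (mod 563)
R · y^e mod p:
289^2 = 83521 ≡ 197
289^4 ≡ 197^2 = 38809 ≡ 525
289^8 ≡ 525^2 = 275625 ≡ 318
289^16 ≡ 318^2 = 101124 ≡ 347
289^32 ≡ 347^2 = 120409 ≡ 490
289^64 ≡ 490^2 = 240100 ≡ 262
289^128 ≡ 262^2 = 68644 ≡ 521
289^256 ≡ 521^2 = 271441 ≡ 75
334 = 256 + 64 + 8 + 4 + 2, so 289^334 ≡ 75·262·318·525·197 ≡ 549 (mod 563)
165·549 = 90585 ≡ 505 (mod 563)
183 ≠ 505; the check fails.

reject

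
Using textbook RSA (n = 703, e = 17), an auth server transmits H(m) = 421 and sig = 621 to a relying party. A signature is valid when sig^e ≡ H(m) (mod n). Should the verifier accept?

accept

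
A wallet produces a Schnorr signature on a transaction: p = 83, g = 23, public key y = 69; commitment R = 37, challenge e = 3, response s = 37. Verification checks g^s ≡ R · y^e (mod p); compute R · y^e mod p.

64

Squares mod 83: 69^1≡69, 69^2≡30
3 = 2 + 1, so 69^3 ≡ 30·69 ≡ 78 (mod 83)
R · y^e ≡ 37·78 = 2886 ≡ 64 (mod 83)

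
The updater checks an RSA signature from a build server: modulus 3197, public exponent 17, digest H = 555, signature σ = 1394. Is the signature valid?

invalid

σ^2 ≡ 1394^2 = 1943236 ≡ 2657
σ^4 ≡ 2657^2 = 7059649 ≡ 673
σ^8 ≡ 673^2 = 452929 ≡ 2152
σ^16 ≡ 2152^2 = 4631104 ≡ 1848
17 = 16 + 1, so σ^17 ≡ 1848·1394 ≡ 2527 (mod 3197)
The recovered value 2527 does not match the digest 555.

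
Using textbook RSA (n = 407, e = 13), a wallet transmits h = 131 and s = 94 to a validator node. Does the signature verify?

s^13 mod 407 = 150
The recovered value 150 does not match the digest 131.

does not verify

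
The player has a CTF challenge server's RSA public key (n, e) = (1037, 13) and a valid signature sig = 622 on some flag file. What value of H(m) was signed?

sig^13 mod 1037 = 147

147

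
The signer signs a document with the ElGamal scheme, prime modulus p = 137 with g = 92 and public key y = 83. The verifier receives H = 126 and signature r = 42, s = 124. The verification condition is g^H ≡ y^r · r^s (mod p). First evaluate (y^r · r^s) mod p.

19

83^42 mod 137 = 9
42^124 mod 137 = 63
y^r · r^s ≡ 9·63 = 567 ≡ 19 (mod 137)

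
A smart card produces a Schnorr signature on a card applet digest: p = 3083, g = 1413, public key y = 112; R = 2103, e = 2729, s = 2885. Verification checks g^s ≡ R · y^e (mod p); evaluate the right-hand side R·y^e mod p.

112^2 = 12544 ≡ 212
112^4 ≡ 212^2 = 44944 ≡ 1782
112^8 ≡ 1782^2 = 3175524 ≡ 34
112^16 ≡ 34^2 = 1156
112^32 ≡ 1156^2 = 1336336 ≡ 1397
112^64 ≡ 1397^2 = 1951609 ≡ 70
112^128 ≡ 70^2 = 4900 ≡ 1817
112^256 ≡ 1817^2 = 3301489 ≡ 2679
112^512 ≡ 2679^2 = 7177041 ≡ 2900
112^1024 ≡ 2900^2 = 8410000 ≡ 2659
112^2048 ≡ 2659^2 = 7070281 ≡ 962
2729 = 2048 + 512 + 128 + 32 + 8 + 1, so 112^2729 ≡ 962·2900·1817·1397·34·112 ≡ 1237 (mod 3083)
R · y^e ≡ 2103·1237 = 2601411 ≡ 2442 (mod 3083)

2442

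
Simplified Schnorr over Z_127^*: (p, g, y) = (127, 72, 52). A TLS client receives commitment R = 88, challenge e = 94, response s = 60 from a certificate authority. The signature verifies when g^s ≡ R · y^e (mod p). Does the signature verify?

g^s mod p:
72^2 = 5184 ≡ 104
72^4 ≡ 104^2 = 10816 ≡ 21
72^8 ≡ 21^2 = 441 ≡ 60
72^16 ≡ 60^2 = 3600 ≡ 44
72^32 ≡ 44^2 = 1936 ≡ 31
60 = 32 + 16 + 8 + 4, so 72^60 ≡ 31·44·60·21 ≡ 76 (mod 127)
R · y^e mod p:
52^2 = 2704 ≡ 37
52^4 ≡ 37^2 = 1369 ≡ 99
52^8 ≡ 99^2 = 9801 ≡ 22
52^16 ≡ 22^2 = 484 ≡ 103
52^32 ≡ 103^2 = 10609 ≡ 68
52^64 ≡ 68^2 = 4624 ≡ 52
94 = 64 + 16 + 8 + 4 + 2, so 52^94 ≡ 52·103·22·99·37 ≡ 99 (mod 127)
88·99 = 8712 ≡ 76 (mod 127)
76 ≡ 76 (mod 127); signature holds.

verifies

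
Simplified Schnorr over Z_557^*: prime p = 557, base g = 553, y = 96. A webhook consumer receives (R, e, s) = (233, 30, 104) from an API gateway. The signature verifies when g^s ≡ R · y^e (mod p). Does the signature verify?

verifies

g^s mod p:
553^2 = 305809 ≡ 16
553^4 ≡ 16^2 = 256
553^8 ≡ 256^2 = 65536 ≡ 367
553^16 ≡ 367^2 = 134689 ≡ 452
553^32 ≡ 452^2 = 204304 ≡ 442
553^64 ≡ 442^2 = 195364 ≡ 414
104 = 64 + 32 + 8, so 553^104 ≡ 414·442·367 ≡ 220 (mod 557)
R · y^e mod p:
96^2 = 9216 ≡ 304
96^4 ≡ 304^2 = 92416 ≡ 511
96^8 ≡ 511^2 = 261121 ≡ 445
96^16 ≡ 445^2 = 198025 ≡ 290
30 = 16 + 8 + 4 + 2, so 96^30 ≡ 290·445·511·304 ≡ 240 (mod 557)
233·240 = 55920 ≡ 220 (mod 557)
220 ≡ 220 (mod 557); signature holds.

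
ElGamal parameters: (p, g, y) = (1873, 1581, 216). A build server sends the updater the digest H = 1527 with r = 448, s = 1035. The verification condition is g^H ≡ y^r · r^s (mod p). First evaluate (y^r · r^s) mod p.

216^2 = 46656 ≡ 1704
216^4 ≡ 1704^2 = 2903616 ≡ 466
216^8 ≡ 466^2 = 217156 ≡ 1761
216^16 ≡ 1761^2 = 3101121 ≡ 1306
216^32 ≡ 1306^2 = 1705636 ≡ 1206
216^64 ≡ 1206^2 = 1454436 ≡ 988
216^128 ≡ 988^2 = 976144 ≡ 311
216^256 ≡ 311^2 = 96721 ≡ 1198
448 = 256 + 128 + 64, so 216^448 ≡ 1198·311·988 ≡ 755 (mod 1873)
448^2 = 200704 ≡ 293
448^4 ≡ 293^2 = 85849 ≡ 1564
448^8 ≡ 1564^2 = 2446096 ≡ 1831
448^16 ≡ 1831^2 = 3352561 ≡ 1764
448^32 ≡ 1764^2 = 3111696 ≡ 643
448^64 ≡ 643^2 = 413449 ≡ 1389
448^128 ≡ 1389^2 = 1929321 ≡ 131
448^256 ≡ 131^2 = 17161 ≡ 304
448^512 ≡ 304^2 = 92416 ≡ 639
448^1024 ≡ 639^2 = 408321 ≡ 7
1035 = 1024 + 8 + 2 + 1, so 448^1035 ≡ 7·1831·293·448 ≡ 1549 (mod 1873)
y^r · r^s ≡ 755·1549 = 1169495 ≡ 743 (mod 1873)

743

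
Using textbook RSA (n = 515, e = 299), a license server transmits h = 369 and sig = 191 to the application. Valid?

no

sig^2 ≡ 191^2 = 36481 ≡ 431
sig^4 ≡ 431^2 = 185761 ≡ 361
sig^8 ≡ 361^2 = 130321 ≡ 26
sig^16 ≡ 26^2 = 676 ≡ 161
sig^32 ≡ 161^2 = 25921 ≡ 171
sig^64 ≡ 171^2 = 29241 ≡ 401
sig^128 ≡ 401^2 = 160801 ≡ 121
sig^256 ≡ 121^2 = 14641 ≡ 221
299 = 256 + 32 + 8 + 2 + 1, so sig^299 ≡ 221·171·26·431·191 ≡ 146 (mod 515)
sig^299 mod 515 = 146, but h = 369.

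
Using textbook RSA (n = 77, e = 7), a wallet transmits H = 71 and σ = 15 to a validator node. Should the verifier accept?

Squares mod 77: σ^1≡15, σ^2≡71, σ^4≡36
7 = 4 + 2 + 1, so σ^7 ≡ 36·71·15 ≡ 71 (mod 77)
σ^7 mod 77 = 71 matches H.

accept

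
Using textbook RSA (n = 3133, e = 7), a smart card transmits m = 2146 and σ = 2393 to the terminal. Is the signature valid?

σ^7 mod 3133 = 2146
Since 2146 equals the digest 2146, verification succeeds.

valid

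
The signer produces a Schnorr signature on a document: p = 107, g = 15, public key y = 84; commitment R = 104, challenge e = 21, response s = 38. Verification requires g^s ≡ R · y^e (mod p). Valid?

yes

g^s mod p:
15^2 = 225 ≡ 11
15^4 ≡ 11^2 = 121 ≡ 14
15^8 ≡ 14^2 = 196 ≡ 89
15^16 ≡ 89^2 = 7921 ≡ 3
15^32 ≡ 3^2 = 9
38 = 32 + 4 + 2, so 15^38 ≡ 9·14·11 ≡ 102 (mod 107)
R · y^e mod p:
84^2 = 7056 ≡ 101
84^4 ≡ 101^2 = 10201 ≡ 36
84^8 ≡ 36^2 = 1296 ≡ 12
84^16 ≡ 12^2 = 144 ≡ 37
21 = 16 + 4 + 1, so 84^21 ≡ 37·36·84 ≡ 73 (mod 107)
104·73 = 7592 ≡ 102 (mod 107)
102 ≡ 102 (mod 107); signature holds.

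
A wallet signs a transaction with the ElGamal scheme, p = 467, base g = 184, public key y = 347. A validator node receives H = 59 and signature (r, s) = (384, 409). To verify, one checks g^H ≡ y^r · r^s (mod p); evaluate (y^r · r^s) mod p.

Squares mod 467: 347^1≡347, 347^2≡390, 347^4≡325, 347^8≡83, 347^16≡351, 347^32≡380, 347^64≡97, 347^128≡69, 347^256≡91
384 = 256 + 128, so 347^384 ≡ 91·69 ≡ 208 (mod 467)
Squares mod 467: 384^1≡384, 384^2≡351, 384^4≡380, 384^8≡97, 384^16≡69, 384^32≡91, 384^64≡342, 384^128≡214, 384^256≡30
409 = 256 + 128 + 16 + 8 + 1, so 384^409 ≡ 30·214·69·97·384 ≡ 320 (mod 467)
y^r · r^s ≡ 208·320 = 66560 ≡ 246 (mod 467)

246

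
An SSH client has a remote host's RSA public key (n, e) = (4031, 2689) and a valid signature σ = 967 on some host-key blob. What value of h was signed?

3780

Squares mod 4031: σ^1≡967, σ^2≡3928, σ^4≡2547, σ^8≡1330, σ^16≡3322, σ^32≡2837, σ^64≡2693, σ^128≡480, σ^256≡633, σ^512≡1620, σ^1024≡219, σ^2048≡3620
2689 = 2048 + 512 + 128 + 1, so σ^2689 ≡ 3620·1620·480·967 ≡ 3780 (mod 4031)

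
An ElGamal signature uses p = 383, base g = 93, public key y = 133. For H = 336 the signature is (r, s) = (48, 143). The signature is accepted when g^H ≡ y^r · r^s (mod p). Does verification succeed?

Left side g^H mod p:
93^2 = 8649 ≡ 223
93^4 ≡ 223^2 = 49729 ≡ 322
93^8 ≡ 322^2 = 103684 ≡ 274
93^16 ≡ 274^2 = 75076 ≡ 8
93^32 ≡ 8^2 = 64
93^64 ≡ 64^2 = 4096 ≡ 266
93^128 ≡ 266^2 = 70756 ≡ 284
93^256 ≡ 284^2 = 80656 ≡ 226
336 = 256 + 64 + 16, so 93^336 ≡ 226·266·8 ≡ 263 (mod 383)
Right side y^r · r^s mod p:
133^2 = 17689 ≡ 71
133^4 ≡ 71^2 = 5041 ≡ 62
133^8 ≡ 62^2 = 3844 ≡ 14
133^16 ≡ 14^2 = 196
133^32 ≡ 196^2 = 38416 ≡ 116
48 = 32 + 16, so 133^48 ≡ 116·196 ≡ 139 (mod 383)
48^2 = 2304 ≡ 6
48^4 ≡ 6^2 = 36
48^8 ≡ 36^2 = 1296 ≡ 147
48^16 ≡ 147^2 = 21609 ≡ 161
48^32 ≡ 161^2 = 25921 ≡ 260
48^64 ≡ 260^2 = 67600 ≡ 192
48^128 ≡ 192^2 = 36864 ≡ 96
143 = 128 + 8 + 4 + 2 + 1, so 48^143 ≡ 96·147·36·6·48 ≡ 322 (mod 383)
139·322 = 44758 ≡ 330 (mod 383)
263 ≠ 330, so verification fails.

fails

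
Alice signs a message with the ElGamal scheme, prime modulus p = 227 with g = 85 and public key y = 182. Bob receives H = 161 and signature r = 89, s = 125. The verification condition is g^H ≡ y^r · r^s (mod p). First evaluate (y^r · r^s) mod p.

182^2 = 33124 ≡ 209
182^4 ≡ 209^2 = 43681 ≡ 97
182^8 ≡ 97^2 = 9409 ≡ 102
182^16 ≡ 102^2 = 10404 ≡ 189
182^32 ≡ 189^2 = 35721 ≡ 82
182^64 ≡ 82^2 = 6724 ≡ 141
89 = 64 + 16 + 8 + 1, so 182^89 ≡ 141·189·102·182 ≡ 40 (mod 227)
89^2 = 7921 ≡ 203
89^4 ≡ 203^2 = 41209 ≡ 122
89^8 ≡ 122^2 = 14884 ≡ 129
89^16 ≡ 129^2 = 16641 ≡ 70
89^32 ≡ 70^2 = 4900 ≡ 133
89^64 ≡ 133^2 = 17689 ≡ 210
125 = 64 + 32 + 16 + 8 + 4 + 1, so 89^125 ≡ 210·133·70·129·122·89 ≡ 75 (mod 227)
y^r · r^s ≡ 40·75 = 3000 ≡ 49 (mod 227)

49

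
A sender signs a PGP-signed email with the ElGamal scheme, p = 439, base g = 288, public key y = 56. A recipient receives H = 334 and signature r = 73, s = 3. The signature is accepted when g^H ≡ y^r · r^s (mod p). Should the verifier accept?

accept

Left side g^H mod p:
288^334 mod 439 = 63
Right side y^r · r^s mod p:
56^73 mod 439 = 1
73^3 mod 439 = 63
1·63 = 63 ≡ 63 (mod 439)
63 ≡ 63 (mod 439), so the signature is genuine.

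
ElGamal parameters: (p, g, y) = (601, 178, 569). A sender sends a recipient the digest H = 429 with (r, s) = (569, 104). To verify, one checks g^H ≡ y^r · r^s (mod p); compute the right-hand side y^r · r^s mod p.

569^2 = 323761 ≡ 423
569^4 ≡ 423^2 = 178929 ≡ 432
569^8 ≡ 432^2 = 186624 ≡ 314
569^16 ≡ 314^2 = 98596 ≡ 32
569^32 ≡ 32^2 = 1024 ≡ 423
569^64 ≡ 423^2 = 178929 ≡ 432
569^128 ≡ 432^2 = 186624 ≡ 314
569^256 ≡ 314^2 = 98596 ≡ 32
569^512 ≡ 32^2 = 1024 ≡ 423
569 = 512 + 32 + 16 + 8 + 1, so 569^569 ≡ 423·423·32·314·569 ≡ 169 (mod 601)
569^2 = 323761 ≡ 423
569^4 ≡ 423^2 = 178929 ≡ 432
569^8 ≡ 432^2 = 186624 ≡ 314
569^16 ≡ 314^2 = 98596 ≡ 32
569^32 ≡ 32^2 = 1024 ≡ 423
569^64 ≡ 423^2 = 178929 ≡ 432
104 = 64 + 32 + 8, so 569^104 ≡ 432·423·314 ≡ 432 (mod 601)
y^r · r^s ≡ 169·432 = 73008 ≡ 287 (mod 601)

287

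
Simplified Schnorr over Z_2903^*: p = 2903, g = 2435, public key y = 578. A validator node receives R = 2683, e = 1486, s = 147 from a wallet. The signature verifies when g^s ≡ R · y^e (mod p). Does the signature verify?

does not verify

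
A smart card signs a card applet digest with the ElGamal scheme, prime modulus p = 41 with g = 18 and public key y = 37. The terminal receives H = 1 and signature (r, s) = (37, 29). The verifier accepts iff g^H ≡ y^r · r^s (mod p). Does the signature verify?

does not verify

Left side g^H mod p:
18^1 mod 41 = 18
Right side y^r · r^s mod p:
37^2 = 1369 ≡ 16
37^4 ≡ 16^2 = 256 ≡ 10
37^8 ≡ 10^2 = 100 ≡ 18
37^16 ≡ 18^2 = 324 ≡ 37
37^32 ≡ 37^2 = 1369 ≡ 16
37 = 32 + 4 + 1, so 37^37 ≡ 16·10·37 ≡ 16 (mod 41)
37^2 = 1369 ≡ 16
37^4 ≡ 16^2 = 256 ≡ 10
37^8 ≡ 10^2 = 100 ≡ 18
37^16 ≡ 18^2 = 324 ≡ 37
29 = 16 + 8 + 4 + 1, so 37^29 ≡ 37·18·10·37 ≡ 10 (mod 41)
16·10 = 160 ≡ 37 (mod 41)
18 ≠ 37, so verification fails.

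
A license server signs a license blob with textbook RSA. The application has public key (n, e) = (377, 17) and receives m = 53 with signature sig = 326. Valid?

yes

sig^2 ≡ 326^2 = 106276 ≡ 339
sig^4 ≡ 339^2 = 114921 ≡ 313
sig^8 ≡ 313^2 = 97969 ≡ 326
sig^16 ≡ 326^2 = 106276 ≡ 339
17 = 16 + 1, so sig^17 ≡ 339·326 ≡ 53 (mod 377)
sig^17 mod 377 = 53 matches m.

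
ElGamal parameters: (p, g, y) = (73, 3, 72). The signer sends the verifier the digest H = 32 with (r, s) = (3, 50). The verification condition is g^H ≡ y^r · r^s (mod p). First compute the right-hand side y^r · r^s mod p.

Squares mod 73: 72^1≡72, 72^2≡1
3 = 2 + 1, so 72^3 ≡ 1·72 ≡ 72 (mod 73)
Squares mod 73: 3^1≡3, 3^2≡9, 3^4≡8, 3^8≡64, 3^16≡8, 3^32≡64
50 = 32 + 16 + 2, so 3^50 ≡ 64·8·9 ≡ 9 (mod 73)
y^r · r^s ≡ 72·9 = 648 ≡ 64 (mod 73)

64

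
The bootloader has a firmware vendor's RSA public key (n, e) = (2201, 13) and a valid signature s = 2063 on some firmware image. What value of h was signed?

871

s^2 ≡ 2063^2 = 4255969 ≡ 1436
s^4 ≡ 1436^2 = 2062096 ≡ 1960
s^8 ≡ 1960^2 = 3841600 ≡ 855
13 = 8 + 4 + 1, so s^13 ≡ 855·1960·2063 ≡ 871 (mod 2201)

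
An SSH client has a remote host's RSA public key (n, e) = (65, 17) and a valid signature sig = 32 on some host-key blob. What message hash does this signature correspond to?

2

sig^2 ≡ 32^2 = 1024 ≡ 49
sig^4 ≡ 49^2 = 2401 ≡ 61
sig^8 ≡ 61^2 = 3721 ≡ 16
sig^16 ≡ 16^2 = 256 ≡ 61
17 = 16 + 1, so sig^17 ≡ 61·32 ≡ 2 (mod 65)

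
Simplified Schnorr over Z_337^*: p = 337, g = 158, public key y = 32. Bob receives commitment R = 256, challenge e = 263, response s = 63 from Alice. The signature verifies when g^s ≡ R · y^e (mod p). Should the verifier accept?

g^s mod p:
Squares mod 337: 158^1≡158, 158^2≡26, 158^4≡2, 158^8≡4, 158^16≡16, 158^32≡256
63 = 32 + 16 + 8 + 4 + 2 + 1, so 158^63 ≡ 256·16·4·2·26·158 ≡ 1 (mod 337)
R · y^e mod p:
Squares mod 337: 32^1≡32, 32^2≡13, 32^4≡169, 32^8≡253, 32^16≡316, 32^32≡104, 32^64≡32, 32^128≡13, 32^256≡169
263 = 256 + 4 + 2 + 1, so 32^263 ≡ 169·169·13·32 ≡ 104 (mod 337)
256·104 = 26624 ≡ 1 (mod 337)
1 ≡ 1 (mod 337); signature holds.

accept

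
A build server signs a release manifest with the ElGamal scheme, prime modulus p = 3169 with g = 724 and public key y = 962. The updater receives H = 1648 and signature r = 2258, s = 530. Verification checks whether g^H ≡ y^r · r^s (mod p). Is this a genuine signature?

Left side g^H mod p:
724^2 = 524176 ≡ 1291
724^4 ≡ 1291^2 = 1666681 ≡ 2956
724^8 ≡ 2956^2 = 8737936 ≡ 1003
724^16 ≡ 1003^2 = 1006009 ≡ 1436
724^32 ≡ 1436^2 = 2062096 ≡ 2246
724^64 ≡ 2246^2 = 5044516 ≡ 2637
724^128 ≡ 2637^2 = 6953769 ≡ 983
724^256 ≡ 983^2 = 966289 ≡ 2913
724^512 ≡ 2913^2 = 8485569 ≡ 2156
724^1024 ≡ 2156^2 = 4648336 ≡ 2582
1648 = 1024 + 512 + 64 + 32 + 16, so 724^1648 ≡ 2582·2156·2637·2246·1436 ≡ 532 (mod 3169)
Right side y^r · r^s mod p:
962^2 = 925444 ≡ 96
962^4 ≡ 96^2 = 9216 ≡ 2878
962^8 ≡ 2878^2 = 8282884 ≡ 2287
962^16 ≡ 2287^2 = 5230369 ≡ 1519
962^32 ≡ 1519^2 = 2307361 ≡ 329
962^64 ≡ 329^2 = 108241 ≡ 495
962^128 ≡ 495^2 = 245025 ≡ 1012
962^256 ≡ 1012^2 = 1024144 ≡ 557
962^512 ≡ 557^2 = 310249 ≡ 2856
962^1024 ≡ 2856^2 = 8156736 ≡ 2899
962^2048 ≡ 2899^2 = 8404201 ≡ 13
2258 = 2048 + 128 + 64 + 16 + 2, so 962^2258 ≡ 13·1012·495·1519·96 ≡ 2588 (mod 3169)
2258^2 = 5098564 ≡ 2812
2258^4 ≡ 2812^2 = 7907344 ≡ 689
2258^8 ≡ 689^2 = 474721 ≡ 2540
2258^16 ≡ 2540^2 = 6451600 ≡ 2685
2258^32 ≡ 2685^2 = 7209225 ≡ 2919
2258^64 ≡ 2919^2 = 8520561 ≡ 2289
2258^128 ≡ 2289^2 = 5239521 ≡ 1164
2258^256 ≡ 1164^2 = 1354896 ≡ 1733
2258^512 ≡ 1733^2 = 3003289 ≡ 2246
530 = 512 + 16 + 2, so 2258^530 ≡ 2246·2685·2812 ≡ 2939 (mod 3169)
2588·2939 = 7606132 ≡ 532 (mod 3169)
532 ≡ 532 (mod 3169), so the signature is genuine.

genuine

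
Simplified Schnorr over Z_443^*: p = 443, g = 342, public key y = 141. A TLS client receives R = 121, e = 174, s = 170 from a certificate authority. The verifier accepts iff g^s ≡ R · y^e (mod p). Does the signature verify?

does not verify

g^s mod p:
Squares mod 443: 342^1≡342, 342^2≡12, 342^4≡144, 342^8≡358, 342^16≡137, 342^32≡163, 342^64≡432, 342^128≡121
170 = 128 + 32 + 8 + 2, so 342^170 ≡ 121·163·358·12 ≡ 56 (mod 443)
R · y^e mod p:
Squares mod 443: 141^1≡141, 141^2≡389, 141^4≡258, 141^8≡114, 141^16≡149, 141^32≡51, 141^64≡386, 141^128≡148
174 = 128 + 32 + 8 + 4 + 2, so 141^174 ≡ 148·51·114·258·389 ≡ 191 (mod 443)
121·191 = 23111 ≡ 75 (mod 443)
56 ≠ 75; the check fails.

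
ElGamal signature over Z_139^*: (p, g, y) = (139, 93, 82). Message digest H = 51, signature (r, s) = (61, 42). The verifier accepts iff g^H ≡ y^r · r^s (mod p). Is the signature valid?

valid

Left side g^H mod p:
93^2 = 8649 ≡ 31
93^4 ≡ 31^2 = 961 ≡ 127
93^8 ≡ 127^2 = 16129 ≡ 5
93^16 ≡ 5^2 = 25
93^32 ≡ 25^2 = 625 ≡ 69
51 = 32 + 16 + 2 + 1, so 93^51 ≡ 69·25·31·93 ≡ 33 (mod 139)
Right side y^r · r^s mod p:
82^2 = 6724 ≡ 52
82^4 ≡ 52^2 = 2704 ≡ 63
82^8 ≡ 63^2 = 3969 ≡ 77
82^16 ≡ 77^2 = 5929 ≡ 91
82^32 ≡ 91^2 = 8281 ≡ 80
61 = 32 + 16 + 8 + 4 + 1, so 82^61 ≡ 80·91·77·63·82 ≡ 74 (mod 139)
61^2 = 3721 ≡ 107
61^4 ≡ 107^2 = 11449 ≡ 51
61^8 ≡ 51^2 = 2601 ≡ 99
61^16 ≡ 99^2 = 9801 ≡ 71
61^32 ≡ 71^2 = 5041 ≡ 37
42 = 32 + 8 + 2, so 61^42 ≡ 37·99·107 ≡ 100 (mod 139)
74·100 = 7400 ≡ 33 (mod 139)
33 ≡ 33 (mod 139), so the signature is genuine.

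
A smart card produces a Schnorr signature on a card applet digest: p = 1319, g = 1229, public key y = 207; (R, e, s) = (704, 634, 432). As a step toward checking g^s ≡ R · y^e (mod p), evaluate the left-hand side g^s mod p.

1229^2 = 1510441 ≡ 186
1229^4 ≡ 186^2 = 34596 ≡ 302
1229^8 ≡ 302^2 = 91204 ≡ 193
1229^16 ≡ 193^2 = 37249 ≡ 317
1229^32 ≡ 317^2 = 100489 ≡ 245
1229^64 ≡ 245^2 = 60025 ≡ 670
1229^128 ≡ 670^2 = 448900 ≡ 440
1229^256 ≡ 440^2 = 193600 ≡ 1026
432 = 256 + 128 + 32 + 16, so 1229^432 ≡ 1026·440·245·317 ≡ 727 (mod 1319)

727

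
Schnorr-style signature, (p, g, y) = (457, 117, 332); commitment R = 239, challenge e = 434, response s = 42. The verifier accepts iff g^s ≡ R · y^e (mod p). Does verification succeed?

passes

g^s mod p:
Squares mod 457: 117^1≡117, 117^2≡436, 117^4≡441, 117^8≡256, 117^16≡185, 117^32≡407
42 = 32 + 8 + 2, so 117^42 ≡ 407·256·436 ≡ 84 (mod 457)
R · y^e mod p:
Squares mod 457: 332^1≡332, 332^2≡87, 332^4≡257, 332^8≡241, 332^16≡42, 332^32≡393, 332^64≡440, 332^128≡289, 332^256≡347
434 = 256 + 128 + 32 + 16 + 2, so 332^434 ≡ 347·289·393·42·87 ≡ 8 (mod 457)
239·8 = 1912 ≡ 84 (mod 457)
84 ≡ 84 (mod 457); signature holds.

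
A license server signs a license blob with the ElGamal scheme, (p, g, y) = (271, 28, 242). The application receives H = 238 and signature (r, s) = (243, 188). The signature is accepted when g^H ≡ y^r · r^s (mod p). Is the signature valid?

invalid

Left side g^H mod p:
28^2 = 784 ≡ 242
28^4 ≡ 242^2 = 58564 ≡ 28
28^8 ≡ 28^2 = 784 ≡ 242
28^16 ≡ 242^2 = 58564 ≡ 28
28^32 ≡ 28^2 = 784 ≡ 242
28^64 ≡ 242^2 = 58564 ≡ 28
28^128 ≡ 28^2 = 784 ≡ 242
238 = 128 + 64 + 32 + 8 + 4 + 2, so 28^238 ≡ 242·28·242·242·28·242 ≡ 28 (mod 271)
Right side y^r · r^s mod p:
242^2 = 58564 ≡ 28
242^4 ≡ 28^2 = 784 ≡ 242
242^8 ≡ 242^2 = 58564 ≡ 28
242^16 ≡ 28^2 = 784 ≡ 242
242^32 ≡ 242^2 = 58564 ≡ 28
242^64 ≡ 28^2 = 784 ≡ 242
242^128 ≡ 242^2 = 58564 ≡ 28
243 = 128 + 64 + 32 + 16 + 2 + 1, so 242^243 ≡ 28·242·28·242·28·242 ≡ 1 (mod 271)
243^2 = 59049 ≡ 242
243^4 ≡ 242^2 = 58564 ≡ 28
243^8 ≡ 28^2 = 784 ≡ 242
243^16 ≡ 242^2 = 58564 ≡ 28
243^32 ≡ 28^2 = 784 ≡ 242
243^64 ≡ 242^2 = 58564 ≡ 28
243^128 ≡ 28^2 = 784 ≡ 242
188 = 128 + 32 + 16 + 8 + 4, so 243^188 ≡ 242·242·28·242·28 ≡ 242 (mod 271)
1·242 = 242 ≡ 242 (mod 271)
28 ≠ 242, so verification fails.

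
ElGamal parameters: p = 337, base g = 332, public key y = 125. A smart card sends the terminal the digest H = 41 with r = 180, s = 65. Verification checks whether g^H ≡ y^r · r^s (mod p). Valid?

yes

Left side g^H mod p:
332^41 mod 337 = 320
Right side y^r · r^s mod p:
125^180 mod 337 = 150
180^65 mod 337 = 92
150·92 = 13800 ≡ 320 (mod 337)
320 ≡ 320 (mod 337), so the signature is genuine.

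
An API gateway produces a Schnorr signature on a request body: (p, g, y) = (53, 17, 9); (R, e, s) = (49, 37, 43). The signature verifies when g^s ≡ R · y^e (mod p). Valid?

g^s mod p:
Squares mod 53: 17^1≡17, 17^2≡24, 17^4≡46, 17^8≡49, 17^16≡16, 17^32≡44
43 = 32 + 8 + 2 + 1, so 17^43 ≡ 44·49·24·17 ≡ 7 (mod 53)
R · y^e mod p:
Squares mod 53: 9^1≡9, 9^2≡28, 9^4≡42, 9^8≡15, 9^16≡13, 9^32≡10
37 = 32 + 4 + 1, so 9^37 ≡ 10·42·9 ≡ 17 (mod 53)
49·17 = 833 ≡ 38 (mod 53)
7 ≠ 38; the check fails.

no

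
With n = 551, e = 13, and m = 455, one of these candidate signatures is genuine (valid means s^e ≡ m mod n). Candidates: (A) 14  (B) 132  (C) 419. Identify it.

B

Candidate A: Squares mod 551: 14^1≡14, 14^2≡196, 14^4≡397, 14^8≡23; 13 = 8 + 4 + 1, so 14^13 ≡ 23·397·14 ≡ 2 (mod 551)
Candidate B: Squares mod 551: 132^1≡132, 132^2≡343, 132^4≡286, 132^8≡248; 13 = 8 + 4 + 1, so 132^13 ≡ 248·286·132 ≡ 455 (mod 551)
  → matches m = 455
Candidate C: Squares mod 551: 419^1≡419, 419^2≡343, 419^4≡286, 419^8≡248; 13 = 8 + 4 + 1, so 419^13 ≡ 248·286·419 ≡ 96 (mod 551)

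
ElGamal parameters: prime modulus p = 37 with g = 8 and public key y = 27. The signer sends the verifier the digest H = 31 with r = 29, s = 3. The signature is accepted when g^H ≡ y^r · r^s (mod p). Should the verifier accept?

accept

Left side g^H mod p:
8^2 = 64 ≡ 27
8^4 ≡ 27^2 = 729 ≡ 26
8^8 ≡ 26^2 = 676 ≡ 10
8^16 ≡ 10^2 = 100 ≡ 26
31 = 16 + 8 + 4 + 2 + 1, so 8^31 ≡ 26·10·26·27·8 ≡ 29 (mod 37)
Right side y^r · r^s mod p:
27^2 = 729 ≡ 26
27^4 ≡ 26^2 = 676 ≡ 10
27^8 ≡ 10^2 = 100 ≡ 26
27^16 ≡ 26^2 = 676 ≡ 10
29 = 16 + 8 + 4 + 1, so 27^29 ≡ 10·26·10·27 ≡ 11 (mod 37)
29^2 = 841 ≡ 27
3 = 2 + 1, so 29^3 ≡ 27·29 ≡ 6 (mod 37)
11·6 = 66 ≡ 29 (mod 37)
29 ≡ 29 (mod 37), so the signature is genuine.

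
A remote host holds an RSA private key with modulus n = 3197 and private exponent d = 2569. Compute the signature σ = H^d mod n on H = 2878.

Squares mod 3197: H^1≡2878, H^2≡2654, H^4≡725, H^8≡1317, H^16≡1715, H^32≡3182, H^64≡225, H^128≡2670, H^256≡2787, H^512≡1856, H^1024≡1567, H^2048≡193
2569 = 2048 + 512 + 8 + 1, so H^2569 ≡ 193·1856·1317·2878 ≡ 2316 (mod 3197)

2316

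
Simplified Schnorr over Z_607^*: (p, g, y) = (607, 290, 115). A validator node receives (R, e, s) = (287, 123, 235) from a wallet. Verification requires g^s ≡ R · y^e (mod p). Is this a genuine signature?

g^s mod p:
290^2 = 84100 ≡ 334
290^4 ≡ 334^2 = 111556 ≡ 475
290^8 ≡ 475^2 = 225625 ≡ 428
290^16 ≡ 428^2 = 183184 ≡ 477
290^32 ≡ 477^2 = 227529 ≡ 511
290^64 ≡ 511^2 = 261121 ≡ 111
290^128 ≡ 111^2 = 12321 ≡ 181
235 = 128 + 64 + 32 + 8 + 2 + 1, so 290^235 ≡ 181·111·511·428·334·290 ≡ 224 (mod 607)
R · y^e mod p:
115^2 = 13225 ≡ 478
115^4 ≡ 478^2 = 228484 ≡ 252
115^8 ≡ 252^2 = 63504 ≡ 376
115^16 ≡ 376^2 = 141376 ≡ 552
115^32 ≡ 552^2 = 304704 ≡ 597
115^64 ≡ 597^2 = 356409 ≡ 100
123 = 64 + 32 + 16 + 8 + 2 + 1, so 115^123 ≡ 100·597·552·376·478·115 ≡ 325 (mod 607)
287·325 = 93275 ≡ 404 (mod 607)
224 ≠ 404; the check fails.

forged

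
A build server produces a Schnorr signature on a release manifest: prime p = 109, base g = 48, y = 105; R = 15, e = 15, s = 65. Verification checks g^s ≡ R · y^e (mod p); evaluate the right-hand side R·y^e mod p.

73

Squares mod 109: 105^1≡105, 105^2≡16, 105^4≡38, 105^8≡27
15 = 8 + 4 + 2 + 1, so 105^15 ≡ 27·38·16·105 ≡ 63 (mod 109)
R · y^e ≡ 15·63 = 945 ≡ 73 (mod 109)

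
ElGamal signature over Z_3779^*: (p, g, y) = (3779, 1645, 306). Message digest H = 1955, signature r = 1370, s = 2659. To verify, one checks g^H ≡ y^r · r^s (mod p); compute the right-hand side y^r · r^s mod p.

306^1370 mod 3779 = 501
1370^2659 mod 3779 = 2288
y^r · r^s ≡ 501·2288 = 1146288 ≡ 1251 (mod 3779)

1251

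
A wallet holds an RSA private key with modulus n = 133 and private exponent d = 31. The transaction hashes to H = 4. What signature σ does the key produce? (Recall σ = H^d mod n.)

123

H^2 ≡ 4^2 = 16
H^4 ≡ 16^2 = 256 ≡ 123
H^8 ≡ 123^2 = 15129 ≡ 100
H^16 ≡ 100^2 = 10000 ≡ 25
31 = 16 + 8 + 4 + 2 + 1, so H^31 ≡ 25·100·123·16·4 ≡ 123 (mod 133)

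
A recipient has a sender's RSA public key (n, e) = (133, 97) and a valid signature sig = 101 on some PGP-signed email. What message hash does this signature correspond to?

sig^2 ≡ 101^2 = 10201 ≡ 93
sig^4 ≡ 93^2 = 8649 ≡ 4
sig^8 ≡ 4^2 = 16
sig^16 ≡ 16^2 = 256 ≡ 123
sig^32 ≡ 123^2 = 15129 ≡ 100
sig^64 ≡ 100^2 = 10000 ≡ 25
97 = 64 + 32 + 1, so sig^97 ≡ 25·100·101 ≡ 66 (mod 133)

66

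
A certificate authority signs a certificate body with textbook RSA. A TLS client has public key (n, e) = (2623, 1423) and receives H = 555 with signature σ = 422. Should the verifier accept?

reject

σ^2 ≡ 422^2 = 178084 ≡ 2343
σ^4 ≡ 2343^2 = 5489649 ≡ 2333
σ^8 ≡ 2333^2 = 5442889 ≡ 164
σ^16 ≡ 164^2 = 26896 ≡ 666
σ^32 ≡ 666^2 = 443556 ≡ 269
σ^64 ≡ 269^2 = 72361 ≡ 1540
σ^128 ≡ 1540^2 = 2371600 ≡ 408
σ^256 ≡ 408^2 = 166464 ≡ 1215
σ^512 ≡ 1215^2 = 1476225 ≡ 2099
σ^1024 ≡ 2099^2 = 4405801 ≡ 1784
1423 = 1024 + 256 + 128 + 8 + 4 + 2 + 1, so σ^1423 ≡ 1784·1215·408·164·2333·2343·422 ≡ 1913 (mod 2623)
The recovered value 1913 does not match the digest 555.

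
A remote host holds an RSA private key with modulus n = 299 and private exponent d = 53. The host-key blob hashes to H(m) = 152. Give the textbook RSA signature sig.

159

Squares mod 299: (H(m))^1≡152, (H(m))^2≡81, (H(m))^4≡282, (H(m))^8≡289, (H(m))^16≡100, (H(m))^32≡133
53 = 32 + 16 + 4 + 1, so (H(m))^53 ≡ 133·100·282·152 ≡ 159 (mod 299)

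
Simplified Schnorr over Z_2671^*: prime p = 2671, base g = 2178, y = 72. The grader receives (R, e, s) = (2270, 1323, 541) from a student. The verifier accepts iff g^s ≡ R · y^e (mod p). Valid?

no

g^s mod p:
2178^541 mod 2671 = 1810
R · y^e mod p:
72^1323 mod 2671 = 1733
2270·1733 = 3933910 ≡ 2198 (mod 2671)
1810 ≠ 2198; the check fails.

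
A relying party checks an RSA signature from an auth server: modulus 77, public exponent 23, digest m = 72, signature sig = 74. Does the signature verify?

verifies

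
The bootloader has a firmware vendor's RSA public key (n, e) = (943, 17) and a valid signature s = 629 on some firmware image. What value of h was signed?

s^2 ≡ 629^2 = 395641 ≡ 524
s^4 ≡ 524^2 = 274576 ≡ 163
s^8 ≡ 163^2 = 26569 ≡ 165
s^16 ≡ 165^2 = 27225 ≡ 821
17 = 16 + 1, so s^17 ≡ 821·629 ≡ 588 (mod 943)

588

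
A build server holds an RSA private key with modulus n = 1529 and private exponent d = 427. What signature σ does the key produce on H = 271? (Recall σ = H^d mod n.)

H^2 ≡ 271^2 = 73441 ≡ 49
H^4 ≡ 49^2 = 2401 ≡ 872
H^8 ≡ 872^2 = 760384 ≡ 471
H^16 ≡ 471^2 = 221841 ≡ 136
H^32 ≡ 136^2 = 18496 ≡ 148
H^64 ≡ 148^2 = 21904 ≡ 498
H^128 ≡ 498^2 = 248004 ≡ 306
H^256 ≡ 306^2 = 93636 ≡ 367
427 = 256 + 128 + 32 + 8 + 2 + 1, so H^427 ≡ 367·306·148·471·49·271 ≡ 787 (mod 1529)

787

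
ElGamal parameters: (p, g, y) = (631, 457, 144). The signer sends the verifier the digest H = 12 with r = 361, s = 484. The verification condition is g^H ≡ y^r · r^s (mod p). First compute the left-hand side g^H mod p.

92

457^12 mod 631 = 92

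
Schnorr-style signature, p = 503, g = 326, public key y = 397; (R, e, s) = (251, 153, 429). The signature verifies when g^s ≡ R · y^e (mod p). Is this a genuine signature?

g^s mod p:
Squares mod 503: 326^1≡326, 326^2≡143, 326^4≡329, 326^8≡96, 326^16≡162, 326^32≡88, 326^64≡199, 326^128≡367, 326^256≡388
429 = 256 + 128 + 32 + 8 + 4 + 1, so 326^429 ≡ 388·367·88·96·329·326 ≡ 106 (mod 503)
R · y^e mod p:
Squares mod 503: 397^1≡397, 397^2≡170, 397^4≡229, 397^8≡129, 397^16≡42, 397^32≡255, 397^64≡138, 397^128≡433
153 = 128 + 16 + 8 + 1, so 397^153 ≡ 433·42·129·397 ≡ 291 (mod 503)
251·291 = 73041 ≡ 106 (mod 503)
106 ≡ 106 (mod 503); signature holds.

genuine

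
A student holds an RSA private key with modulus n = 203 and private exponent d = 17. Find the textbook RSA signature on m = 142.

172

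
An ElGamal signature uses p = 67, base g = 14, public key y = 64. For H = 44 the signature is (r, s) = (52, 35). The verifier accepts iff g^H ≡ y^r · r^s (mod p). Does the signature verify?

Left side g^H mod p:
14^2 = 196 ≡ 62
14^4 ≡ 62^2 = 3844 ≡ 25
14^8 ≡ 25^2 = 625 ≡ 22
14^16 ≡ 22^2 = 484 ≡ 15
14^32 ≡ 15^2 = 225 ≡ 24
44 = 32 + 8 + 4, so 14^44 ≡ 24·22·25 ≡ 1 (mod 67)
Right side y^r · r^s mod p:
64^2 = 4096 ≡ 9
64^4 ≡ 9^2 = 81 ≡ 14
64^8 ≡ 14^2 = 196 ≡ 62
64^16 ≡ 62^2 = 3844 ≡ 25
64^32 ≡ 25^2 = 625 ≡ 22
52 = 32 + 16 + 4, so 64^52 ≡ 22·25·14 ≡ 62 (mod 67)
52^2 = 2704 ≡ 24
52^4 ≡ 24^2 = 576 ≡ 40
52^8 ≡ 40^2 = 1600 ≡ 59
52^16 ≡ 59^2 = 3481 ≡ 64
52^32 ≡ 64^2 = 4096 ≡ 9
35 = 32 + 2 + 1, so 52^35 ≡ 9·24·52 ≡ 43 (mod 67)
62·43 = 2666 ≡ 53 (mod 67)
1 ≠ 53, so verification fails.

does not verify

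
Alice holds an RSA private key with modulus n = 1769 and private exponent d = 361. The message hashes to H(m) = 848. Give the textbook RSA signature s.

Squares mod 1769: (H(m))^1≡848, (H(m))^2≡890, (H(m))^4≡1357, (H(m))^8≡1689, (H(m))^16≡1093, (H(m))^32≡574, (H(m))^64≡442, (H(m))^128≡774, (H(m))^256≡1154
361 = 256 + 64 + 32 + 8 + 1, so (H(m))^361 ≡ 1154·442·574·1689·848 ≡ 1763 (mod 1769)

1763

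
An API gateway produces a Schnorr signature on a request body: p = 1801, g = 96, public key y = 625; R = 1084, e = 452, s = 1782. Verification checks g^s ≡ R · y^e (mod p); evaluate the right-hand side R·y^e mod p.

Squares mod 1801: 625^1≡625, 625^2≡1609, 625^4≡844, 625^8≡941, 625^16≡1190, 625^32≡514, 625^64≡1250, 625^128≡1033, 625^256≡897
452 = 256 + 128 + 64 + 4, so 625^452 ≡ 897·1033·1250·844 ≡ 1609 (mod 1801)
R · y^e ≡ 1084·1609 = 1744156 ≡ 788 (mod 1801)

788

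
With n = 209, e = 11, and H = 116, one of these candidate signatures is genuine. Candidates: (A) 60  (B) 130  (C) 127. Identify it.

C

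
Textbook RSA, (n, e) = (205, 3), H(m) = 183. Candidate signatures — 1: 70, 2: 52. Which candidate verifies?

2

Candidate 1: 70^2 = 4900 ≡ 185; 3 = 2 + 1, so 70^3 ≡ 185·70 ≡ 35 (mod 205)
Candidate 2: 52^2 = 2704 ≡ 39; 3 = 2 + 1, so 52^3 ≡ 39·52 ≡ 183 (mod 205)
  → matches H(m) = 183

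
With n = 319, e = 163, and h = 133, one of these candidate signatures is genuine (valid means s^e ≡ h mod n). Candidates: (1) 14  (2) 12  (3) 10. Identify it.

Candidate 1: Squares mod 319: 14^1≡14, 14^2≡196, 14^4≡136, 14^8≡313, 14^16≡36, 14^32≡20, 14^64≡81, 14^128≡181; 163 = 128 + 32 + 2 + 1, so 14^163 ≡ 181·20·196·14 ≡ 258 (mod 319)
Candidate 2: Squares mod 319: 12^1≡12, 12^2≡144, 12^4≡1, 12^8≡1, 12^16≡1, 12^32≡1, 12^64≡1, 12^128≡1; 163 = 128 + 32 + 2 + 1, so 12^163 ≡ 1·1·144·12 ≡ 133 (mod 319)
  → matches h = 133
Candidate 3: Squares mod 319: 10^1≡10, 10^2≡100, 10^4≡111, 10^8≡199, 10^16≡45, 10^32≡111, 10^64≡199, 10^128≡45; 163 = 128 + 32 + 2 + 1, so 10^163 ≡ 45·111·100·10 ≡ 98 (mod 319)

2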